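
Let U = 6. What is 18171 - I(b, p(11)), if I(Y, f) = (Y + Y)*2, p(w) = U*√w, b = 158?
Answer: 17539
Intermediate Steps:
p(w) = 6*√w
I(Y, f) = 4*Y (I(Y, f) = (2*Y)*2 = 4*Y)
18171 - I(b, p(11)) = 18171 - 4*158 = 18171 - 1*632 = 18171 - 632 = 17539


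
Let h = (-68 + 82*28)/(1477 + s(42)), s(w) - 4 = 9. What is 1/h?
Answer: 745/1114 ≈ 0.66876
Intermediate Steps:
s(w) = 13 (s(w) = 4 + 9 = 13)
h = 1114/745 (h = (-68 + 82*28)/(1477 + 13) = (-68 + 2296)/1490 = 2228*(1/1490) = 1114/745 ≈ 1.4953)
1/h = 1/(1114/745) = 745/1114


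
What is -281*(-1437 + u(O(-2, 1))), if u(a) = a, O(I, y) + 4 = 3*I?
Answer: 406607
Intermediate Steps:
O(I, y) = -4 + 3*I
-281*(-1437 + u(O(-2, 1))) = -281*(-1437 + (-4 + 3*(-2))) = -281*(-1437 + (-4 - 6)) = -281*(-1437 - 10) = -281*(-1447) = 406607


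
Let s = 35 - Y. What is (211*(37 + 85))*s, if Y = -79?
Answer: 2934588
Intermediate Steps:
s = 114 (s = 35 - 1*(-79) = 35 + 79 = 114)
(211*(37 + 85))*s = (211*(37 + 85))*114 = (211*122)*114 = 25742*114 = 2934588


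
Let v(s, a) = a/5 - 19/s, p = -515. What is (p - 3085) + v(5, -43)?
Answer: -18062/5 ≈ -3612.4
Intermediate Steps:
v(s, a) = -19/s + a/5 (v(s, a) = a*(1/5) - 19/s = a/5 - 19/s = -19/s + a/5)
(p - 3085) + v(5, -43) = (-515 - 3085) + (-19/5 + (1/5)*(-43)) = -3600 + (-19*1/5 - 43/5) = -3600 + (-19/5 - 43/5) = -3600 - 62/5 = -18062/5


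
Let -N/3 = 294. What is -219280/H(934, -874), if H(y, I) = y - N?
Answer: -27410/227 ≈ -120.75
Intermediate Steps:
N = -882 (N = -3*294 = -882)
H(y, I) = 882 + y (H(y, I) = y - 1*(-882) = y + 882 = 882 + y)
-219280/H(934, -874) = -219280/(882 + 934) = -219280/1816 = -219280*1/1816 = -27410/227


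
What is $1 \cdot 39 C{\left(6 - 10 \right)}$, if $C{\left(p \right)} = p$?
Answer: $-156$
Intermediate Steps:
$1 \cdot 39 C{\left(6 - 10 \right)} = 1 \cdot 39 \left(6 - 10\right) = 39 \left(6 - 10\right) = 39 \left(-4\right) = -156$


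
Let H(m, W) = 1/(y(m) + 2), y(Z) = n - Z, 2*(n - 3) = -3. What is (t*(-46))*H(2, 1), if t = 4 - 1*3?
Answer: -92/3 ≈ -30.667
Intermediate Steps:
n = 3/2 (n = 3 + (1/2)*(-3) = 3 - 3/2 = 3/2 ≈ 1.5000)
t = 1 (t = 4 - 3 = 1)
y(Z) = 3/2 - Z
H(m, W) = 1/(7/2 - m) (H(m, W) = 1/((3/2 - m) + 2) = 1/(7/2 - m))
(t*(-46))*H(2, 1) = (1*(-46))*(-2/(-7 + 2*2)) = -(-92)/(-7 + 4) = -(-92)/(-3) = -(-92)*(-1)/3 = -46*2/3 = -92/3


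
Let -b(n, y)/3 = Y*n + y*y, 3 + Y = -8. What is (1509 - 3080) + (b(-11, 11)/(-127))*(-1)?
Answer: -200243/127 ≈ -1576.7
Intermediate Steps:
Y = -11 (Y = -3 - 8 = -11)
b(n, y) = -3*y² + 33*n (b(n, y) = -3*(-11*n + y*y) = -3*(-11*n + y²) = -3*(y² - 11*n) = -3*y² + 33*n)
(1509 - 3080) + (b(-11, 11)/(-127))*(-1) = (1509 - 3080) + ((-3*11² + 33*(-11))/(-127))*(-1) = -1571 + ((-3*121 - 363)*(-1/127))*(-1) = -1571 + ((-363 - 363)*(-1/127))*(-1) = -1571 - 726*(-1/127)*(-1) = -1571 + (726/127)*(-1) = -1571 - 726/127 = -200243/127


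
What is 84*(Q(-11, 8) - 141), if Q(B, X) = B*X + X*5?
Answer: -15876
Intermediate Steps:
Q(B, X) = 5*X + B*X (Q(B, X) = B*X + 5*X = 5*X + B*X)
84*(Q(-11, 8) - 141) = 84*(8*(5 - 11) - 141) = 84*(8*(-6) - 141) = 84*(-48 - 141) = 84*(-189) = -15876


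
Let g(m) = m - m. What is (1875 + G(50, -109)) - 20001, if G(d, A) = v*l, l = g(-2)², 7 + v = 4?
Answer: -18126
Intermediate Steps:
v = -3 (v = -7 + 4 = -3)
g(m) = 0
l = 0 (l = 0² = 0)
G(d, A) = 0 (G(d, A) = -3*0 = 0)
(1875 + G(50, -109)) - 20001 = (1875 + 0) - 20001 = 1875 - 20001 = -18126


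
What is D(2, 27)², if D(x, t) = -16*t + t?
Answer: 164025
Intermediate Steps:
D(x, t) = -15*t
D(2, 27)² = (-15*27)² = (-405)² = 164025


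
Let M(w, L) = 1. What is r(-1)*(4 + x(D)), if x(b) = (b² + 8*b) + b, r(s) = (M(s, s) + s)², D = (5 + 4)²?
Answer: 0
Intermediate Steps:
D = 81 (D = 9² = 81)
r(s) = (1 + s)²
x(b) = b² + 9*b
r(-1)*(4 + x(D)) = (1 - 1)²*(4 + 81*(9 + 81)) = 0²*(4 + 81*90) = 0*(4 + 7290) = 0*7294 = 0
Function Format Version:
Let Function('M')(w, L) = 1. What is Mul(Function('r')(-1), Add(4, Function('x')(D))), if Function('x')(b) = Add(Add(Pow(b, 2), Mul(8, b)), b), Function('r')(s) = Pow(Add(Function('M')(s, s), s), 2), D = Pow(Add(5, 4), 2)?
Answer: 0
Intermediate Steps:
D = 81 (D = Pow(9, 2) = 81)
Function('r')(s) = Pow(Add(1, s), 2)
Function('x')(b) = Add(Pow(b, 2), Mul(9, b))
Mul(Function('r')(-1), Add(4, Function('x')(D))) = Mul(Pow(Add(1, -1), 2), Add(4, Mul(81, Add(9, 81)))) = Mul(Pow(0, 2), Add(4, Mul(81, 90))) = Mul(0, Add(4, 7290)) = Mul(0, 7294) = 0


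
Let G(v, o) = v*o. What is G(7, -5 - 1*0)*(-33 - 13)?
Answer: 1610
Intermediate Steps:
G(v, o) = o*v
G(7, -5 - 1*0)*(-33 - 13) = ((-5 - 1*0)*7)*(-33 - 13) = ((-5 + 0)*7)*(-46) = -5*7*(-46) = -35*(-46) = 1610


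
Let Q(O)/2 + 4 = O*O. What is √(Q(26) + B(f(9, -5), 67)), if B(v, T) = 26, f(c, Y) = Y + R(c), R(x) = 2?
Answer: √1370 ≈ 37.013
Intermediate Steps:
Q(O) = -8 + 2*O² (Q(O) = -8 + 2*(O*O) = -8 + 2*O²)
f(c, Y) = 2 + Y (f(c, Y) = Y + 2 = 2 + Y)
√(Q(26) + B(f(9, -5), 67)) = √((-8 + 2*26²) + 26) = √((-8 + 2*676) + 26) = √((-8 + 1352) + 26) = √(1344 + 26) = √1370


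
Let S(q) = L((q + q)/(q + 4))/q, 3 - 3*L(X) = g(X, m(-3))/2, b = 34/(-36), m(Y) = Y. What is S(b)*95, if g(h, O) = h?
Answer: -20748/187 ≈ -110.95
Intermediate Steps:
b = -17/18 (b = 34*(-1/36) = -17/18 ≈ -0.94444)
L(X) = 1 - X/6 (L(X) = 1 - X/(3*2) = 1 - X/6)
S(q) = (1 - q/(3*(4 + q)))/q (S(q) = (1 - (q + q)/(6*(q + 4)))/q = (1 - 2*q/(6*(4 + q)))/q = (1 - q/(3*(4 + q)))/q)
S(b)*95 = (2*(6 - 17/18)/(3*(-17/18)*(4 - 17/18)))*95 = ((⅔)*(-18/17)*(91/18)/(55/18))*95 = ((⅔)*(-18/17)*(18/55)*(91/18))*95 = -1092/935*95 = -20748/187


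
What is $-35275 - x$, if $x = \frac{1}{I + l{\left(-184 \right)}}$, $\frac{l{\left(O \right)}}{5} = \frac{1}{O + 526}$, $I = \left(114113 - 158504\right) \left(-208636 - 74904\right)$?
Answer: $- \frac{151845662956343717}{4304625455885} \approx -35275.0$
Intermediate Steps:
$I = 12586624140$ ($I = \left(-44391\right) \left(-283540\right) = 12586624140$)
$l{\left(O \right)} = \frac{5}{526 + O}$ ($l{\left(O \right)} = \frac{5}{O + 526} = \frac{5}{526 + O}$)
$x = \frac{342}{4304625455885}$ ($x = \frac{1}{12586624140 + \frac{5}{526 - 184}} = \frac{1}{12586624140 + \frac{5}{342}} = \frac{1}{\frac{4304625455885}{342}} = \frac{342}{4304625455885} \approx 7.9449 \cdot 10^{-11}$)
$-35275 - x = -35275 - \frac{342}{4304625455885} = - \frac{151845662956343717}{4304625455885}$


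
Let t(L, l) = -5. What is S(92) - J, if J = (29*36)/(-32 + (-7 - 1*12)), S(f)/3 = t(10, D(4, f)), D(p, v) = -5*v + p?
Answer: 93/17 ≈ 5.4706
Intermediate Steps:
D(p, v) = p - 5*v
S(f) = -15 (S(f) = 3*(-5) = -15)
J = -348/17 (J = 1044/(-32 + (-7 - 12)) = 1044/(-32 - 19) = 1044/(-51) = 1044*(-1/51) = -348/17 ≈ -20.471)
S(92) - J = -15 - 1*(-348/17) = -15 + 348/17 = 93/17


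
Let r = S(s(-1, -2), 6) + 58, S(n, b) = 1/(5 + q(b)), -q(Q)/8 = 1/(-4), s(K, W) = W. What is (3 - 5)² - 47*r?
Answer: -19101/7 ≈ -2728.7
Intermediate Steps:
q(Q) = 2 (q(Q) = -8/(-4) = -8*(-¼) = 2)
S(n, b) = ⅐ (S(n, b) = 1/(5 + 2) = 1/7 = ⅐)
r = 407/7 (r = ⅐ + 58 = 407/7 ≈ 58.143)
(3 - 5)² - 47*r = (3 - 5)² - 47*407/7 = (-2)² - 19129/7 = 4 - 19129/7 = -19101/7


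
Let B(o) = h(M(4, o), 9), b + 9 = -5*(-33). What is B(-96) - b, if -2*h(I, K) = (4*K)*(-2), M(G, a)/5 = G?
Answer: -120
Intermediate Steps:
b = 156 (b = -9 - 5*(-33) = -9 + 165 = 156)
M(G, a) = 5*G
h(I, K) = 4*K (h(I, K) = -4*K*(-2)/2 = -(-4)*K = 4*K)
B(o) = 36 (B(o) = 4*9 = 36)
B(-96) - b = 36 - 1*156 = 36 - 156 = -120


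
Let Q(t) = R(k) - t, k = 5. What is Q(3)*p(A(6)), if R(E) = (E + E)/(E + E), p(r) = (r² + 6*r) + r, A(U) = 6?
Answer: -156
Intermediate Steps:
p(r) = r² + 7*r
R(E) = 1 (R(E) = (2*E)/((2*E)) = (2*E)*(1/(2*E)) = 1)
Q(t) = 1 - t
Q(3)*p(A(6)) = (1 - 1*3)*(6*(7 + 6)) = (1 - 3)*(6*13) = -2*78 = -156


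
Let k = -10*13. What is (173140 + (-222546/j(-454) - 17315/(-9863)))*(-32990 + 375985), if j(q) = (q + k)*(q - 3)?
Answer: 78161988371892976295/1316158172 ≈ 5.9386e+10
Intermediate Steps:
k = -130
j(q) = (-130 + q)*(-3 + q) (j(q) = (q - 130)*(q - 3) = (-130 + q)*(-3 + q))
(173140 + (-222546/j(-454) - 17315/(-9863)))*(-32990 + 375985) = (173140 + (-222546/(390 + (-454)**2 - 133*(-454)) - 17315/(-9863)))*(-32990 + 375985) = (173140 + (-222546/(390 + 206116 + 60382) - 17315*(-1/9863)))*342995 = (173140 + (-222546/266888 + 17315/9863))*342995 = (173140 + (-222546*1/266888 + 17315/9863))*342995 = (173140 + (-111273/133444 + 17315/9863))*342995 = (173140 + 1213097261/1316158172)*342995 = (227880838997341/1316158172)*342995 = 78161988371892976295/1316158172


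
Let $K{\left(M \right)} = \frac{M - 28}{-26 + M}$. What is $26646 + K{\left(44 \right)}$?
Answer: $\frac{239822}{9} \approx 26647.0$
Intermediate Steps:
$K{\left(M \right)} = \frac{-28 + M}{-26 + M}$
$26646 + K{\left(44 \right)} = 26646 + \frac{-28 + 44}{-26 + 44} = 26646 + \frac{1}{18} \cdot 16 = 26646 + \frac{8}{9} = \frac{239822}{9}$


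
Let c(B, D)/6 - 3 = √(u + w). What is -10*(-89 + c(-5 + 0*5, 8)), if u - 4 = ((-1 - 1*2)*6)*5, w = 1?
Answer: 710 - 60*I*√85 ≈ 710.0 - 553.17*I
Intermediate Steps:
u = -86 (u = 4 + ((-1 - 1*2)*6)*5 = 4 + ((-1 - 2)*6)*5 = 4 - 3*6*5 = 4 - 18*5 = 4 - 90 = -86)
c(B, D) = 18 + 6*I*√85 (c(B, D) = 18 + 6*√(-86 + 1) = 18 + 6*√(-85) = 18 + 6*(I*√85) = 18 + 6*I*√85)
-10*(-89 + c(-5 + 0*5, 8)) = -10*(-89 + (18 + 6*I*√85)) = -10*(-71 + 6*I*√85) = 710 - 60*I*√85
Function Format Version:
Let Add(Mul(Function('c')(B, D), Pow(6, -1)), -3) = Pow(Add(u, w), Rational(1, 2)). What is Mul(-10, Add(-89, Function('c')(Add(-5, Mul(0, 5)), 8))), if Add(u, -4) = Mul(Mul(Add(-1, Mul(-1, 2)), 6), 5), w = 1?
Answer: Add(710, Mul(-60, I, Pow(85, Rational(1, 2)))) ≈ Add(710.00, Mul(-553.17, I))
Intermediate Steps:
u = -86 (u = Add(4, Mul(Mul(Add(-1, Mul(-1, 2)), 6), 5)) = Add(4, Mul(Mul(Add(-1, -2), 6), 5)) = Add(4, Mul(Mul(-3, 6), 5)) = Add(4, Mul(-18, 5)) = Add(4, -90) = -86)
Function('c')(B, D) = Add(18, Mul(6, I, Pow(85, Rational(1, 2)))) (Function('c')(B, D) = Add(18, Mul(6, Pow(Add(-86, 1), Rational(1, 2)))) = Add(18, Mul(6, Pow(-85, Rational(1, 2)))) = Add(18, Mul(6, Mul(I, Pow(85, Rational(1, 2))))) = Add(18, Mul(6, I, Pow(85, Rational(1, 2)))))
Mul(-10, Add(-89, Function('c')(Add(-5, Mul(0, 5)), 8))) = Mul(-10, Add(-89, Add(18, Mul(6, I, Pow(85, Rational(1, 2)))))) = Mul(-10, Add(-71, Mul(6, I, Pow(85, Rational(1, 2))))) = Add(710, Mul(-60, I, Pow(85, Rational(1, 2))))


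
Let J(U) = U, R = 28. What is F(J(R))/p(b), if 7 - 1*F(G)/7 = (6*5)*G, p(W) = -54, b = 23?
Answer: 5831/54 ≈ 107.98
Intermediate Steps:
F(G) = 49 - 210*G (F(G) = 49 - 7*6*5*G = 49 - 210*G)
F(J(R))/p(b) = (49 - 210*28)/(-54) = (49 - 5880)*(-1/54) = -5831*(-1/54) = 5831/54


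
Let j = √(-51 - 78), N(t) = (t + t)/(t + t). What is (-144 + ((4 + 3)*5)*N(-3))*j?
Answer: -109*I*√129 ≈ -1238.0*I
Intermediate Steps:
N(t) = 1 (N(t) = (2*t)/((2*t)) = (2*t)*(1/(2*t)) = 1)
j = I*√129 (j = √(-129) = I*√129 ≈ 11.358*I)
(-144 + ((4 + 3)*5)*N(-3))*j = (-144 + ((4 + 3)*5)*1)*(I*√129) = (-144 + (7*5)*1)*(I*√129) = (-144 + 35*1)*(I*√129) = (-144 + 35)*(I*√129) = -109*I*√129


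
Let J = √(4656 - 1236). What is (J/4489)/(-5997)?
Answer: -2*√95/8973511 ≈ -2.1723e-6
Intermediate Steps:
J = 6*√95 (J = √3420 = 6*√95 ≈ 58.481)
(J/4489)/(-5997) = ((6*√95)/4489)/(-5997) = ((6*√95)*(1/4489))*(-1/5997) = (6*√95/4489)*(-1/5997) = -2*√95/8973511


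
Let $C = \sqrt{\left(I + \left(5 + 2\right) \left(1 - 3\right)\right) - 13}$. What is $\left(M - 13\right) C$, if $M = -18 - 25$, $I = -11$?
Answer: $- 56 i \sqrt{38} \approx - 345.21 i$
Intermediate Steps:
$M = -43$ ($M = -18 - 25 = -43$)
$C = i \sqrt{38}$ ($C = \sqrt{\left(-11 + \left(5 + 2\right) \left(1 - 3\right)\right) - 13} = \sqrt{\left(-11 + 7 \left(-2\right)\right) - 13} = \sqrt{\left(-11 - 14\right) - 13} = \sqrt{-25 - 13} = \sqrt{-38} = i \sqrt{38} \approx 6.1644 i$)
$\left(M - 13\right) C = \left(-43 - 13\right) i \sqrt{38} = - 56 i \sqrt{38}$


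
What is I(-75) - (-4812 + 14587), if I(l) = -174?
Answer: -9949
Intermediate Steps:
I(-75) - (-4812 + 14587) = -174 - (-4812 + 14587) = -174 - 1*9775 = -174 - 9775 = -9949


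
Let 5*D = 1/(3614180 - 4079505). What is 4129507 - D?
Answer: 9607814223876/2326625 ≈ 4.1295e+6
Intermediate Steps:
D = -1/2326625 (D = 1/(5*(3614180 - 4079505)) = (⅕)/(-465325) = (⅕)*(-1/465325) = -1/2326625 ≈ -4.2981e-7)
4129507 - D = 4129507 - 1*(-1/2326625) = 4129507 + 1/2326625 = 9607814223876/2326625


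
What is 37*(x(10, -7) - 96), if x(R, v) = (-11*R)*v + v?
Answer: 24679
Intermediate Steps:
x(R, v) = v - 11*R*v (x(R, v) = -11*R*v + v = v - 11*R*v)
37*(x(10, -7) - 96) = 37*(-7*(1 - 11*10) - 96) = 37*(-7*(1 - 110) - 96) = 37*(-7*(-109) - 96) = 37*(763 - 96) = 37*667 = 24679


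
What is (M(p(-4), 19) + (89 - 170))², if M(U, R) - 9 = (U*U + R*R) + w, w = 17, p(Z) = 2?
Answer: 96100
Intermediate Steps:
M(U, R) = 26 + R² + U² (M(U, R) = 9 + ((U*U + R*R) + 17) = 9 + ((U² + R²) + 17) = 9 + ((R² + U²) + 17) = 9 + (17 + R² + U²) = 26 + R² + U²)
(M(p(-4), 19) + (89 - 170))² = ((26 + 19² + 2²) + (89 - 170))² = ((26 + 361 + 4) - 81)² = (391 - 81)² = 310² = 96100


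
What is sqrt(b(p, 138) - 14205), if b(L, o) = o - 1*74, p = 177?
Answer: I*sqrt(14141) ≈ 118.92*I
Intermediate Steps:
b(L, o) = -74 + o (b(L, o) = o - 74 = -74 + o)
sqrt(b(p, 138) - 14205) = sqrt((-74 + 138) - 14205) = sqrt(64 - 14205) = sqrt(-14141) = I*sqrt(14141)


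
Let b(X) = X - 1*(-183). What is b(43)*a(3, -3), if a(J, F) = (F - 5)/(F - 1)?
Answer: 452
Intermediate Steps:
b(X) = 183 + X (b(X) = X + 183 = 183 + X)
a(J, F) = (-5 + F)/(-1 + F)
b(43)*a(3, -3) = (183 + 43)*((-5 - 3)/(-1 - 3)) = 226*(-8/(-4)) = 226*(-¼*(-8)) = 226*2 = 452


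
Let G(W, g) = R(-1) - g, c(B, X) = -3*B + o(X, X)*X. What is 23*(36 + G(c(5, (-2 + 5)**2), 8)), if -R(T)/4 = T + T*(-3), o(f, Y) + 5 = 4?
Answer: 460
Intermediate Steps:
o(f, Y) = -1 (o(f, Y) = -5 + 4 = -1)
R(T) = 8*T (R(T) = -4*(T + T*(-3)) = -4*(T - 3*T) = -(-8)*T = 8*T)
c(B, X) = -X - 3*B (c(B, X) = -3*B - X = -X - 3*B)
G(W, g) = -8 - g (G(W, g) = 8*(-1) - g = -8 - g)
23*(36 + G(c(5, (-2 + 5)**2), 8)) = 23*(36 + (-8 - 1*8)) = 23*(36 + (-8 - 8)) = 23*(36 - 16) = 23*20 = 460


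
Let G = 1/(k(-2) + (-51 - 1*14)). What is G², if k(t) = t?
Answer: 1/4489 ≈ 0.00022277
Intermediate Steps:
G = -1/67 (G = 1/(-2 + (-51 - 1*14)) = 1/(-2 + (-51 - 14)) = 1/(-2 - 65) = 1/(-67) = -1/67 ≈ -0.014925)
G² = (-1/67)² = 1/4489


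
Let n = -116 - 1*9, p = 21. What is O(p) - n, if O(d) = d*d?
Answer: 566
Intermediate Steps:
n = -125 (n = -116 - 9 = -125)
O(d) = d²
O(p) - n = 21² - 1*(-125) = 441 + 125 = 566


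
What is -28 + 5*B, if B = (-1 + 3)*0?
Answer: -28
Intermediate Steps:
B = 0 (B = 2*0 = 0)
-28 + 5*B = -28 + 5*0 = -28 + 0 = -28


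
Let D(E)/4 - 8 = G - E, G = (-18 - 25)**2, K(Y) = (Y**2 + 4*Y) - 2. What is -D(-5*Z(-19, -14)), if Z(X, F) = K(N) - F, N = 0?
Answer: -7668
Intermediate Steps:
K(Y) = -2 + Y**2 + 4*Y
Z(X, F) = -2 - F (Z(X, F) = (-2 + 0**2 + 4*0) - F = (-2 + 0 + 0) - F = -2 - F)
G = 1849 (G = (-43)**2 = 1849)
D(E) = 7428 - 4*E (D(E) = 32 + 4*(1849 - E) = 32 + (7396 - 4*E) = 7428 - 4*E)
-D(-5*Z(-19, -14)) = -(7428 - (-20)*(-2 - 1*(-14))) = -(7428 - (-20)*(-2 + 14)) = -(7428 - (-20)*12) = -(7428 - 4*(-60)) = -(7428 + 240) = -1*7668 = -7668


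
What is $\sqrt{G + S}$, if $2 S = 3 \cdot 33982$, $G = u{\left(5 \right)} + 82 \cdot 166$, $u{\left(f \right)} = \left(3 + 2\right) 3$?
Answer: $10 \sqrt{646} \approx 254.17$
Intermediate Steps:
$u{\left(f \right)} = 15$ ($u{\left(f \right)} = 5 \cdot 3 = 15$)
$G = 13627$ ($G = 15 + 82 \cdot 166 = 15 + 13612 = 13627$)
$S = 50973$ ($S = \frac{3 \cdot 33982}{2} = \frac{1}{2} \cdot 101946 = 50973$)
$\sqrt{G + S} = \sqrt{13627 + 50973} = \sqrt{64600} = 10 \sqrt{646}$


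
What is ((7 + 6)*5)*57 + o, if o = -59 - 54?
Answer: 3592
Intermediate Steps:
o = -113
((7 + 6)*5)*57 + o = ((7 + 6)*5)*57 - 113 = (13*5)*57 - 113 = 65*57 - 113 = 3705 - 113 = 3592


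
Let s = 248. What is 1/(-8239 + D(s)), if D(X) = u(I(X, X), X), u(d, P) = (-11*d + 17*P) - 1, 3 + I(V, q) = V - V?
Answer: -1/3991 ≈ -0.00025056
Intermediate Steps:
I(V, q) = -3 (I(V, q) = -3 + (V - V) = -3 + 0 = -3)
u(d, P) = -1 - 11*d + 17*P
D(X) = 32 + 17*X (D(X) = -1 - 11*(-3) + 17*X = -1 + 33 + 17*X = 32 + 17*X)
1/(-8239 + D(s)) = 1/(-8239 + (32 + 17*248)) = 1/(-8239 + (32 + 4216)) = 1/(-8239 + 4248) = 1/(-3991) = -1/3991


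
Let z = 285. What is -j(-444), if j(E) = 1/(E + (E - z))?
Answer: 1/1173 ≈ 0.00085251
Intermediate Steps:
j(E) = 1/(-285 + 2*E) (j(E) = 1/(E + (E - 1*285)) = 1/(E + (E - 285)) = 1/(E + (-285 + E)) = 1/(-285 + 2*E))
-j(-444) = -1/(-285 + 2*(-444)) = -1/(-285 - 888) = -1/(-1173) = -1*(-1/1173) = 1/1173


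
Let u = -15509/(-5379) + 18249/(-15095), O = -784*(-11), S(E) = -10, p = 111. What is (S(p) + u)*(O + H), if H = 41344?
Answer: -11259673627296/27065335 ≈ -4.1602e+5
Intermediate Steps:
O = 8624
u = 135946984/81196005 (u = -15509*(-1/5379) + 18249*(-1/15095) = 15509/5379 - 18249/15095 = 135946984/81196005 ≈ 1.6743)
(S(p) + u)*(O + H) = (-10 + 135946984/81196005)*(8624 + 41344) = -676013066/81196005*49968 = -11259673627296/27065335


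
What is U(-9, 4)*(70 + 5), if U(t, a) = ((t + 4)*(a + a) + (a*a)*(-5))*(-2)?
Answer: 18000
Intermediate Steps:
U(t, a) = 10*a**2 - 4*a*(4 + t) (U(t, a) = ((4 + t)*(2*a) + a**2*(-5))*(-2) = (2*a*(4 + t) - 5*a**2)*(-2) = (-5*a**2 + 2*a*(4 + t))*(-2) = 10*a**2 - 4*a*(4 + t))
U(-9, 4)*(70 + 5) = (2*4*(-8 - 2*(-9) + 5*4))*(70 + 5) = (2*4*(-8 + 18 + 20))*75 = (2*4*30)*75 = 240*75 = 18000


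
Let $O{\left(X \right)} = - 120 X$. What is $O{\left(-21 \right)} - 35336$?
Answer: $-32816$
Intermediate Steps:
$O{\left(-21 \right)} - 35336 = \left(-120\right) \left(-21\right) - 35336 = 2520 - 35336 = -32816$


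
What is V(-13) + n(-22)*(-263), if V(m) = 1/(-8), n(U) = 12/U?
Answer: 12613/88 ≈ 143.33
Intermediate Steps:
V(m) = -⅛
V(-13) + n(-22)*(-263) = -⅛ + (12/(-22))*(-263) = -⅛ + (12*(-1/22))*(-263) = -⅛ - 6/11*(-263) = -⅛ + 1578/11 = 12613/88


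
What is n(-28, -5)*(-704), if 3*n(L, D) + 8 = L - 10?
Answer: 32384/3 ≈ 10795.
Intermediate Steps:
n(L, D) = -6 + L/3 (n(L, D) = -8/3 + (L - 10)/3 = -8/3 + (-10 + L)/3 = -8/3 + (-10/3 + L/3) = -6 + L/3)
n(-28, -5)*(-704) = (-6 + (1/3)*(-28))*(-704) = (-6 - 28/3)*(-704) = -46/3*(-704) = 32384/3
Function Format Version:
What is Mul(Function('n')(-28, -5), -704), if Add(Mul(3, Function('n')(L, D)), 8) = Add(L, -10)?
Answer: Rational(32384, 3) ≈ 10795.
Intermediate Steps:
Function('n')(L, D) = Add(-6, Mul(Rational(1, 3), L)) (Function('n')(L, D) = Add(Rational(-8, 3), Mul(Rational(1, 3), Add(L, -10))) = Add(Rational(-8, 3), Mul(Rational(1, 3), Add(-10, L))) = Add(Rational(-8, 3), Add(Rational(-10, 3), Mul(Rational(1, 3), L))) = Add(-6, Mul(Rational(1, 3), L)))
Mul(Function('n')(-28, -5), -704) = Mul(Add(-6, Mul(Rational(1, 3), -28)), -704) = Mul(Add(-6, Rational(-28, 3)), -704) = Mul(Rational(-46, 3), -704) = Rational(32384, 3)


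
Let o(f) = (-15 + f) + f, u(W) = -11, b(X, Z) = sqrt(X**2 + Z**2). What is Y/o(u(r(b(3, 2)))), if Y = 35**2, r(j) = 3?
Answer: -1225/37 ≈ -33.108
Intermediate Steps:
Y = 1225
o(f) = -15 + 2*f
Y/o(u(r(b(3, 2)))) = 1225/(-15 + 2*(-11)) = 1225/(-15 - 22) = 1225/(-37) = 1225*(-1/37) = -1225/37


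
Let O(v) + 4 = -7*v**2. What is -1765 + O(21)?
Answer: -4856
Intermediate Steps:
O(v) = -4 - 7*v**2
-1765 + O(21) = -1765 + (-4 - 7*21**2) = -1765 + (-4 - 7*441) = -1765 + (-4 - 3087) = -1765 - 3091 = -4856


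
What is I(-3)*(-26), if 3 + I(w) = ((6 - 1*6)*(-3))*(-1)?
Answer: 78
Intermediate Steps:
I(w) = -3 (I(w) = -3 + ((6 - 1*6)*(-3))*(-1) = -3 + ((6 - 6)*(-3))*(-1) = -3 + (0*(-3))*(-1) = -3 + 0*(-1) = -3 + 0 = -3)
I(-3)*(-26) = -3*(-26) = 78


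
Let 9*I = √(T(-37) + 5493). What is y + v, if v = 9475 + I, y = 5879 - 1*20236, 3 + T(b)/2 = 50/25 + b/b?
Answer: -4882 + √5493/9 ≈ -4873.8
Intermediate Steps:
T(b) = 0 (T(b) = -6 + 2*(50/25 + b/b) = -6 + 2*(50*(1/25) + 1) = -6 + 2*(2 + 1) = -6 + 2*3 = -6 + 6 = 0)
I = √5493/9 (I = √(0 + 5493)/9 = √5493/9 ≈ 8.2350)
y = -14357 (y = 5879 - 20236 = -14357)
v = 9475 + √5493/9 ≈ 9483.2
y + v = -14357 + (9475 + √5493/9) = -4882 + √5493/9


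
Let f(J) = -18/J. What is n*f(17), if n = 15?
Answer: -270/17 ≈ -15.882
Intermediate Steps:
n*f(17) = 15*(-18/17) = -270/17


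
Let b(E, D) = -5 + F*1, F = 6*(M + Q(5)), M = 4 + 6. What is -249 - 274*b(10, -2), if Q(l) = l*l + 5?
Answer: -64639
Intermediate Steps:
Q(l) = 5 + l**2 (Q(l) = l**2 + 5 = 5 + l**2)
M = 10
F = 240 (F = 6*(10 + (5 + 5**2)) = 6*(10 + (5 + 25)) = 6*(10 + 30) = 6*40 = 240)
b(E, D) = 235 (b(E, D) = -5 + 240*1 = -5 + 240 = 235)
-249 - 274*b(10, -2) = -249 - 274*235 = -249 - 64390 = -64639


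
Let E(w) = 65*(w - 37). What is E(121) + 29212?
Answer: 34672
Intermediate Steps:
E(w) = -2405 + 65*w (E(w) = 65*(-37 + w) = -2405 + 65*w)
E(121) + 29212 = (-2405 + 65*121) + 29212 = (-2405 + 7865) + 29212 = 5460 + 29212 = 34672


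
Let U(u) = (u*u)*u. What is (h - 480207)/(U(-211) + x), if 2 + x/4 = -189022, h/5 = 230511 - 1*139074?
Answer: 23022/10150027 ≈ 0.0022682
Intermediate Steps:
U(u) = u³ (U(u) = u²*u = u³)
h = 457185 (h = 5*(230511 - 1*139074) = 5*(230511 - 139074) = 5*91437 = 457185)
x = -756096 (x = -8 + 4*(-189022) = -8 - 756088 = -756096)
(h - 480207)/(U(-211) + x) = (457185 - 480207)/((-211)³ - 756096) = -23022/(-9393931 - 756096) = -23022/(-10150027) = -23022*(-1/10150027) = 23022/10150027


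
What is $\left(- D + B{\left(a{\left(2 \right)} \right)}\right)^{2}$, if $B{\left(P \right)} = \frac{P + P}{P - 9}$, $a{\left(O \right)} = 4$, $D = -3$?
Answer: $\frac{49}{25} \approx 1.96$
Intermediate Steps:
$B{\left(P \right)} = \frac{2 P}{-9 + P}$
$\left(- D + B{\left(a{\left(2 \right)} \right)}\right)^{2} = \left(\left(-1\right) \left(-3\right) + 2 \cdot 4 \frac{1}{-9 + 4}\right)^{2} = \left(3 + 2 \cdot 4 \frac{1}{-5}\right)^{2} = \left(3 + 2 \cdot 4 \left(- \frac{1}{5}\right)\right)^{2} = \left(3 - \frac{8}{5}\right)^{2} = \left(\frac{7}{5}\right)^{2} = \frac{49}{25}$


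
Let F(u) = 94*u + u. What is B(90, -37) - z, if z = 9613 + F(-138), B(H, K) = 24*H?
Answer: 5657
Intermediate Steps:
F(u) = 95*u
z = -3497 (z = 9613 + 95*(-138) = 9613 - 13110 = -3497)
B(90, -37) - z = 24*90 - 1*(-3497) = 2160 + 3497 = 5657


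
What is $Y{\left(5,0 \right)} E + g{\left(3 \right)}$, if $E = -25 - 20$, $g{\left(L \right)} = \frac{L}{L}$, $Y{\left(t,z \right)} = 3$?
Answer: $-134$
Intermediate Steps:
$g{\left(L \right)} = 1$
$E = -45$
$Y{\left(5,0 \right)} E + g{\left(3 \right)} = 3 \left(-45\right) + 1 = -135 + 1 = -134$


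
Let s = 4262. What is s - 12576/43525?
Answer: 185490974/43525 ≈ 4261.7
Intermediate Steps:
s - 12576/43525 = 4262 - 12576/43525 = 185490974/43525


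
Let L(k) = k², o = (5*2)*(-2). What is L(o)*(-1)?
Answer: -400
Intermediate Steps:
o = -20 (o = 10*(-2) = -20)
L(o)*(-1) = (-20)²*(-1) = 400*(-1) = -400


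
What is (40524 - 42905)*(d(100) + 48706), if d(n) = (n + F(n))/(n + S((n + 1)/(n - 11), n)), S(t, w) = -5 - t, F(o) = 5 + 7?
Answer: -484414321426/4177 ≈ -1.1597e+8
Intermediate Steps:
F(o) = 12
d(n) = (12 + n)/(-5 + n - (1 + n)/(-11 + n)) (d(n) = (n + 12)/(n + (-5 - (n + 1)/(n - 11))) = (12 + n)/(n + (-5 - (1 + n)/(-11 + n))) = (12 + n)/(-5 + n - (1 + n)/(-11 + n)))
(40524 - 42905)*(d(100) + 48706) = (40524 - 42905)*((-132 + 100 + 100**2)/(54 + 100**2 - 17*100) + 48706) = -2381*((-132 + 100 + 10000)/(54 + 10000 - 1700) + 48706) = -2381*(9968/8354 + 48706) = -2381*((1/8354)*9968 + 48706) = -2381*(4984/4177 + 48706) = -2381*203449946/4177 = -484414321426/4177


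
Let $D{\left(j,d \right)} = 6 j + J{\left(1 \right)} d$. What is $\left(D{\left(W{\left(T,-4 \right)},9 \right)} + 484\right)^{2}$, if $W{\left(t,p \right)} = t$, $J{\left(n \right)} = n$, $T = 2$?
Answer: $255025$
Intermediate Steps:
$D{\left(j,d \right)} = d + 6 j$ ($D{\left(j,d \right)} = 6 j + 1 d = 6 j + d = d + 6 j$)
$\left(D{\left(W{\left(T,-4 \right)},9 \right)} + 484\right)^{2} = \left(\left(9 + 6 \cdot 2\right) + 484\right)^{2} = \left(\left(9 + 12\right) + 484\right)^{2} = \left(21 + 484\right)^{2} = 505^{2} = 255025$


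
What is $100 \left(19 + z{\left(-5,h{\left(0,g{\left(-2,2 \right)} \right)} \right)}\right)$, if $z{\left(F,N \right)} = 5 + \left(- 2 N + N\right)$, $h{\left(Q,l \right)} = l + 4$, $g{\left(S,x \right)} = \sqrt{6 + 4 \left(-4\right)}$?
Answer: $2000 - 100 i \sqrt{10} \approx 2000.0 - 316.23 i$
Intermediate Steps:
$g{\left(S,x \right)} = i \sqrt{10}$ ($g{\left(S,x \right)} = \sqrt{6 - 16} = \sqrt{-10} = i \sqrt{10}$)
$h{\left(Q,l \right)} = 4 + l$
$z{\left(F,N \right)} = 5 - N$
$100 \left(19 + z{\left(-5,h{\left(0,g{\left(-2,2 \right)} \right)} \right)}\right) = 100 \left(19 + \left(5 - \left(4 + i \sqrt{10}\right)\right)\right) = 100 \left(19 + \left(1 - i \sqrt{10}\right)\right) = 100 \left(20 - i \sqrt{10}\right) = 2000 - 100 i \sqrt{10}$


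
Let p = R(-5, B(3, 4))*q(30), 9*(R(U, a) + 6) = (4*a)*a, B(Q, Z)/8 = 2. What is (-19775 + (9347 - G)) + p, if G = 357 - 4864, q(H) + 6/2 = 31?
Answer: -26129/9 ≈ -2903.2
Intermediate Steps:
q(H) = 28 (q(H) = -3 + 31 = 28)
B(Q, Z) = 16 (B(Q, Z) = 8*2 = 16)
G = -4507
R(U, a) = -6 + 4*a²/9 (R(U, a) = -6 + ((4*a)*a)/9 = -6 + (4*a²)/9 = -6 + 4*a²/9)
p = 27160/9 (p = (-6 + (4/9)*16²)*28 = (-6 + (4/9)*256)*28 = (-6 + 1024/9)*28 = (970/9)*28 = 27160/9 ≈ 3017.8)
(-19775 + (9347 - G)) + p = (-19775 + (9347 - 1*(-4507))) + 27160/9 = (-19775 + (9347 + 4507)) + 27160/9 = (-19775 + 13854) + 27160/9 = -5921 + 27160/9 = -26129/9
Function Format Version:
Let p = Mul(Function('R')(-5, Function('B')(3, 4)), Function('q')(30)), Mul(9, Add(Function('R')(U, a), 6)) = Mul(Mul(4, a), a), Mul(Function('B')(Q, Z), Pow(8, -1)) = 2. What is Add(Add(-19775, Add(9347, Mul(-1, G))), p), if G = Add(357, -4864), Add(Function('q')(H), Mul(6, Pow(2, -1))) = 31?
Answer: Rational(-26129, 9) ≈ -2903.2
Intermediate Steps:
Function('q')(H) = 28 (Function('q')(H) = Add(-3, 31) = 28)
Function('B')(Q, Z) = 16 (Function('B')(Q, Z) = Mul(8, 2) = 16)
G = -4507
Function('R')(U, a) = Add(-6, Mul(Rational(4, 9), Pow(a, 2))) (Function('R')(U, a) = Add(-6, Mul(Rational(1, 9), Mul(Mul(4, a), a))) = Add(-6, Mul(Rational(1, 9), Mul(4, Pow(a, 2)))) = Add(-6, Mul(Rational(4, 9), Pow(a, 2))))
p = Rational(27160, 9) (p = Mul(Add(-6, Mul(Rational(4, 9), Pow(16, 2))), 28) = Mul(Add(-6, Mul(Rational(4, 9), 256)), 28) = Mul(Add(-6, Rational(1024, 9)), 28) = Mul(Rational(970, 9), 28) = Rational(27160, 9) ≈ 3017.8)
Add(Add(-19775, Add(9347, Mul(-1, G))), p) = Add(Add(-19775, Add(9347, Mul(-1, -4507))), Rational(27160, 9)) = Add(Add(-19775, Add(9347, 4507)), Rational(27160, 9)) = Add(Add(-19775, 13854), Rational(27160, 9)) = Add(-5921, Rational(27160, 9)) = Rational(-26129, 9)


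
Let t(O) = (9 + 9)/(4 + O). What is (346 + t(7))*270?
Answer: 1032480/11 ≈ 93862.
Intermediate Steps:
t(O) = 18/(4 + O)
(346 + t(7))*270 = (346 + 18/(4 + 7))*270 = (346 + 18/11)*270 = (3824/11)*270 = 1032480/11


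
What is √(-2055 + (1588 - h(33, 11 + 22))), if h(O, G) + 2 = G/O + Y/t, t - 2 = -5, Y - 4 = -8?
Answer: I*√4206/3 ≈ 21.618*I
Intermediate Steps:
Y = -4 (Y = 4 - 8 = -4)
t = -3 (t = 2 - 5 = -3)
h(O, G) = -⅔ + G/O (h(O, G) = -2 + (G/O - 4/(-3)) = -2 + (G/O - 4*(-⅓)) = -2 + (G/O + 4/3) = -2 + (4/3 + G/O) = -⅔ + G/O)
√(-2055 + (1588 - h(33, 11 + 22))) = √(-2055 + (1588 - (-⅔ + (11 + 22)/33))) = √(-2055 + (1588 - (-⅔ + 33*(1/33)))) = √(-2055 + (1588 - (-⅔ + 1))) = √(-2055 + (1588 - 1*⅓)) = √(-2055 + (1588 - ⅓)) = √(-2055 + 4763/3) = √(-1402/3) = I*√4206/3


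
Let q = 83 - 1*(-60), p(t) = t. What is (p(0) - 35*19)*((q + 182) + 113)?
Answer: -291270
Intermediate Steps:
q = 143 (q = 83 + 60 = 143)
(p(0) - 35*19)*((q + 182) + 113) = (0 - 35*19)*((143 + 182) + 113) = (0 - 665)*(325 + 113) = -665*438 = -291270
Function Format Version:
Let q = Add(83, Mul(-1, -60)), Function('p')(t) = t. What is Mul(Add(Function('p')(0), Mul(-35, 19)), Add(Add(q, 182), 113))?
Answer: -291270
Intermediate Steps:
q = 143 (q = Add(83, 60) = 143)
Mul(Add(Function('p')(0), Mul(-35, 19)), Add(Add(q, 182), 113)) = Mul(Add(0, Mul(-35, 19)), Add(Add(143, 182), 113)) = Mul(Add(0, -665), Add(325, 113)) = Mul(-665, 438) = -291270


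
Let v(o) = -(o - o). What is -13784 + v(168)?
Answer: -13784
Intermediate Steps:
v(o) = 0 (v(o) = -1*0 = 0)
-13784 + v(168) = -13784 + 0 = -13784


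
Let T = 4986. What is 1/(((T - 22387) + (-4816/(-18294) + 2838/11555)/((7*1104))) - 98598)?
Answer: -408400012440/47373993016135747 ≈ -8.6208e-6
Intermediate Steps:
1/(((T - 22387) + (-4816/(-18294) + 2838/11555)/((7*1104))) - 98598) = 1/(((4986 - 22387) + (-4816/(-18294) + 2838/11555)/((7*1104))) - 98598) = 1/((-17401 + (-4816*(-1/18294) + 2838*(1/11555))/7728) - 98598) = 1/((-17401 + (2408/9147 + 2838/11555)*(1/7728)) - 98598) = 1/((-17401 + (53783626/105693585)*(1/7728)) - 98598) = 1/((-17401 + 26891813/408400012440) - 98598) = 1/(-7106568589576627/408400012440 - 98598) = 1/(-47373993016135747/408400012440) = -408400012440/47373993016135747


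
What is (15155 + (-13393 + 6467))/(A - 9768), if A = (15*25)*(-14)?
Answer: -2743/5006 ≈ -0.54794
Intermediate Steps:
A = -5250 (A = 375*(-14) = -5250)
(15155 + (-13393 + 6467))/(A - 9768) = (15155 + (-13393 + 6467))/(-5250 - 9768) = (15155 - 6926)/(-15018) = 8229*(-1/15018) = -2743/5006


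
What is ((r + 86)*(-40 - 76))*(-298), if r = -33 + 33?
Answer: 2972848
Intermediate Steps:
r = 0
((r + 86)*(-40 - 76))*(-298) = ((0 + 86)*(-40 - 76))*(-298) = (86*(-116))*(-298) = -9976*(-298) = 2972848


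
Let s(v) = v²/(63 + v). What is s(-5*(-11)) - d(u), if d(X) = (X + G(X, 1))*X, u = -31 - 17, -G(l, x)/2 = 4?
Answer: -314159/118 ≈ -2662.4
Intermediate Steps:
G(l, x) = -8 (G(l, x) = -2*4 = -8)
u = -48
s(v) = v²/(63 + v)
d(X) = X*(-8 + X) (d(X) = (X - 8)*X = (-8 + X)*X = X*(-8 + X))
s(-5*(-11)) - d(u) = (-5*(-11))²/(63 - 5*(-11)) - (-48)*(-8 - 48) = 55²/(63 + 55) - (-48)*(-56) = 3025/118 - 1*2688 = 3025*(1/118) - 2688 = 3025/118 - 2688 = -314159/118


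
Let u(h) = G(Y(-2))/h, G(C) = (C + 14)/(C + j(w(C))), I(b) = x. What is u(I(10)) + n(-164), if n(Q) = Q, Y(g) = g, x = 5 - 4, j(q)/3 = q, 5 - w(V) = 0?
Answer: -2120/13 ≈ -163.08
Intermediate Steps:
w(V) = 5 (w(V) = 5 - 1*0 = 5 + 0 = 5)
j(q) = 3*q
x = 1
I(b) = 1
G(C) = (14 + C)/(15 + C) (G(C) = (C + 14)/(C + 3*5) = (14 + C)/(C + 15) = (14 + C)/(15 + C))
u(h) = 12/(13*h) (u(h) = ((14 - 2)/(15 - 2))/h = (12/13)/h = ((1/13)*12)/h = 12/(13*h))
u(I(10)) + n(-164) = (12/13)/1 - 164 = (12/13)*1 - 164 = 12/13 - 164 = -2120/13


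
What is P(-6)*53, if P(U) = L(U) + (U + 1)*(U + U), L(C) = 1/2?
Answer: 6413/2 ≈ 3206.5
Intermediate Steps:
L(C) = ½
P(U) = ½ + 2*U*(1 + U) (P(U) = ½ + (U + 1)*(U + U) = ½ + (1 + U)*(2*U) = ½ + 2*U*(1 + U))
P(-6)*53 = (½ + 2*(-6) + 2*(-6)²)*53 = (½ - 12 + 2*36)*53 = (½ - 12 + 72)*53 = (121/2)*53 = 6413/2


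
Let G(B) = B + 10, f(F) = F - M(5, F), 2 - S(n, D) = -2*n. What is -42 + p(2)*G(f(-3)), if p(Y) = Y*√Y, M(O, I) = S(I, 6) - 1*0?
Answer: -42 + 22*√2 ≈ -10.887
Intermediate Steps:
S(n, D) = 2 + 2*n (S(n, D) = 2 - (-2)*n = 2 + 2*n)
M(O, I) = 2 + 2*I (M(O, I) = (2 + 2*I) - 1*0 = (2 + 2*I) + 0 = 2 + 2*I)
p(Y) = Y^(3/2)
f(F) = -2 - F (f(F) = F - (2 + 2*F) = F + (-2 - 2*F) = -2 - F)
G(B) = 10 + B
-42 + p(2)*G(f(-3)) = -42 + 2^(3/2)*(10 + (-2 - 1*(-3))) = -42 + (2*√2)*(10 + (-2 + 3)) = -42 + (2*√2)*(10 + 1) = -42 + (2*√2)*11 = -42 + 22*√2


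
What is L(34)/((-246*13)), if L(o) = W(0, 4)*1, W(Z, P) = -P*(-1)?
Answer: -2/1599 ≈ -0.0012508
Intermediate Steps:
W(Z, P) = P (W(Z, P) = -(-1)*P = P)
L(o) = 4 (L(o) = 4*1 = 4)
L(34)/((-246*13)) = 4/(-246*13) = 4/(-3198) = -1/3198*4 = -2/1599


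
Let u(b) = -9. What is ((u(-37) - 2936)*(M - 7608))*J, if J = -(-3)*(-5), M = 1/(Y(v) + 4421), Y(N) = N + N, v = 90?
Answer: -1546319679225/4601 ≈ -3.3608e+8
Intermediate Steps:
Y(N) = 2*N
M = 1/4601 (M = 1/(2*90 + 4421) = 1/(180 + 4421) = 1/4601 ≈ 0.00021734)
J = -15 (J = -3*5 = -15)
((u(-37) - 2936)*(M - 7608))*J = ((-9 - 2936)*(1/4601 - 7608))*(-15) = -2945*(-35004407/4601)*(-15) = (103087978615/4601)*(-15) = -1546319679225/4601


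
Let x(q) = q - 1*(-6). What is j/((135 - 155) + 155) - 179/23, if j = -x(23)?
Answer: -24832/3105 ≈ -7.9974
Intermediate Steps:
x(q) = 6 + q (x(q) = q + 6 = 6 + q)
j = -29 (j = -(6 + 23) = -1*29 = -29)
j/((135 - 155) + 155) - 179/23 = -29/((135 - 155) + 155) - 179/23 = -29/(-20 + 155) - 179*1/23 = -29/135 - 179/23 = -24832/3105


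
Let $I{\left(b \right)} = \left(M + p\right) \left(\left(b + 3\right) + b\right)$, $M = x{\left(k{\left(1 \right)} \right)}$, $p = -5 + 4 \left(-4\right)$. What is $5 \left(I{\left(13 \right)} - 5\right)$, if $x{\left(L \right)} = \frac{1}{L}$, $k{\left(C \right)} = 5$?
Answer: $-3041$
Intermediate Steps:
$p = -21$ ($p = -5 - 16 = -21$)
$M = \frac{1}{5} \approx 0.2$
$I{\left(b \right)} = - \frac{312}{5} - \frac{208 b}{5}$ ($I{\left(b \right)} = \left(\frac{1}{5} - 21\right) \left(\left(b + 3\right) + b\right) = - \frac{104 \left(\left(3 + b\right) + b\right)}{5} = - \frac{104 \left(3 + 2 b\right)}{5} = - \frac{312}{5} - \frac{208 b}{5}$)
$5 \left(I{\left(13 \right)} - 5\right) = 5 \left(\left(- \frac{312}{5} - \frac{2704}{5}\right) - 5\right) = 5 \left(- \frac{3016}{5} - 5\right) = 5 \left(- \frac{3041}{5}\right) = -3041$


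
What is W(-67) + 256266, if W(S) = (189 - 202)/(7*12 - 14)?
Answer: 17938607/70 ≈ 2.5627e+5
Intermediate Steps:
W(S) = -13/70 (W(S) = -13/(84 - 14) = -13/70)
W(-67) + 256266 = -13/70 + 256266 = 17938607/70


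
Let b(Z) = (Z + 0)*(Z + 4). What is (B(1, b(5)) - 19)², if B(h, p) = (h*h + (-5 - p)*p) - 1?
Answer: 5148361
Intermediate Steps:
b(Z) = Z*(4 + Z)
B(h, p) = -1 + h² + p*(-5 - p) (B(h, p) = (h² + p*(-5 - p)) - 1 = -1 + h² + p*(-5 - p))
(B(1, b(5)) - 19)² = ((-1 + 1² - (5*(4 + 5))² - 25*(4 + 5)) - 19)² = ((-1 + 1 - (5*9)² - 25*9) - 19)² = ((-1 + 1 - 1*45² - 5*45) - 19)² = ((-1 + 1 - 1*2025 - 225) - 19)² = ((-1 + 1 - 2025 - 225) - 19)² = (-2250 - 19)² = (-2269)² = 5148361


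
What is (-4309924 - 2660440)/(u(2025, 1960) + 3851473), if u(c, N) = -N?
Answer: -6970364/3849513 ≈ -1.8107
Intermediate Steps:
(-4309924 - 2660440)/(u(2025, 1960) + 3851473) = (-4309924 - 2660440)/(-1*1960 + 3851473) = -6970364/(-1960 + 3851473) = -6970364/3849513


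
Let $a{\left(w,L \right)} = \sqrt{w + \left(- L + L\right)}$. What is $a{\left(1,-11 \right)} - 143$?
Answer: $-142$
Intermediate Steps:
$a{\left(w,L \right)} = \sqrt{w}$ ($a{\left(w,L \right)} = \sqrt{w + 0} = \sqrt{w}$)
$a{\left(1,-11 \right)} - 143 = \sqrt{1} - 143 = 1 - 143 = -142$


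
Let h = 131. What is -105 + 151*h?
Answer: 19676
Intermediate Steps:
-105 + 151*h = -105 + 151*131 = -105 + 19781 = 19676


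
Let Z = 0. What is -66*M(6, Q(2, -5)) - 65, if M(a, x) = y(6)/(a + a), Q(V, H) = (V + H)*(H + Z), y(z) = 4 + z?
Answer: -120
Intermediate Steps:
Q(V, H) = H*(H + V) (Q(V, H) = (V + H)*(H + 0) = (H + V)*H = H*(H + V))
M(a, x) = 5/a (M(a, x) = (4 + 6)/(a + a) = 10/((2*a)) = 10*(1/(2*a)) = 5/a)
-66*M(6, Q(2, -5)) - 65 = -330/6 - 65 = -66*5/6 - 65 = -55 - 65 = -120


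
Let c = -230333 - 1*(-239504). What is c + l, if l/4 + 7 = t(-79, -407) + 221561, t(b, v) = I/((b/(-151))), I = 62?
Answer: 70773021/79 ≈ 8.9586e+5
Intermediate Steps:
t(b, v) = -9362/b (t(b, v) = 62/((b/(-151))) = 62/((b*(-1/151))) = 62/((-b/151)) = 62*(-151/b) = -9362/b)
c = 9171 (c = -230333 + 239504 = 9171)
l = 70048512/79 (l = -28 + 4*(-9362/(-79) + 221561) = -28 + 4*(-9362*(-1/79) + 221561) = -28 + 4*(9362/79 + 221561) = -28 + 4*(17512681/79) = -28 + 70050724/79 = 70048512/79 ≈ 8.8669e+5)
c + l = 9171 + 70048512/79 = 70773021/79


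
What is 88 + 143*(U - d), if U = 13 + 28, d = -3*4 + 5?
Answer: 6952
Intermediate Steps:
d = -7 (d = -12 + 5 = -7)
U = 41
88 + 143*(U - d) = 88 + 143*(41 - 1*(-7)) = 88 + 143*(41 + 7) = 88 + 143*48 = 88 + 6864 = 6952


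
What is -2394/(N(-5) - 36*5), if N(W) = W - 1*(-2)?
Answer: 798/61 ≈ 13.082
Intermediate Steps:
N(W) = 2 + W (N(W) = W + 2 = 2 + W)
-2394/(N(-5) - 36*5) = -2394/((2 - 5) - 36*5) = -2394/(-3 - 180) = -2394/(-183) = -2394*(-1/183) = 798/61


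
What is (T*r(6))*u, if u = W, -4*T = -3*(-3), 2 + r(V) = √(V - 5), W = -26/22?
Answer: -117/44 ≈ -2.6591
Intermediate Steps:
W = -13/11 (W = -26*1/22 = -13/11 ≈ -1.1818)
r(V) = -2 + √(-5 + V) (r(V) = -2 + √(V - 5) = -2 + √(-5 + V))
T = -9/4 (T = -(-3)*(-3)/4 = -¼*9 = -9/4 ≈ -2.2500)
u = -13/11 ≈ -1.1818
(T*r(6))*u = -9*(-2 + √(-5 + 6))/4*(-13/11) = -9*(-2 + √1)/4*(-13/11) = -9*(-2 + 1)/4*(-13/11) = -9/4*(-1)*(-13/11) = (9/4)*(-13/11) = -117/44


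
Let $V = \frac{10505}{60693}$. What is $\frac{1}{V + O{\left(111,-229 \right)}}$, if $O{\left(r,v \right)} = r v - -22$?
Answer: $- \frac{60693}{1541409616} \approx -3.9375 \cdot 10^{-5}$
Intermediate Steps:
$O{\left(r,v \right)} = 22 + r v$ ($O{\left(r,v \right)} = r v + \left(-98 + 120\right) = r v + 22 = 22 + r v$)
$V = \frac{10505}{60693}$ ($V = 10505 \cdot \frac{1}{60693} = \frac{10505}{60693} \approx 0.17308$)
$\frac{1}{V + O{\left(111,-229 \right)}} = \frac{1}{\frac{10505}{60693} + \left(22 + 111 \left(-229\right)\right)} = \frac{1}{\frac{10505}{60693} + \left(22 - 25419\right)} = \frac{1}{\frac{10505}{60693} - 25397} = \frac{1}{- \frac{1541409616}{60693}} = - \frac{60693}{1541409616}$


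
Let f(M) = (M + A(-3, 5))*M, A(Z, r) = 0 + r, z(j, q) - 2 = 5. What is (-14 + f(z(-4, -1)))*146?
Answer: 10220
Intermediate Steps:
z(j, q) = 7 (z(j, q) = 2 + 5 = 7)
A(Z, r) = r
f(M) = M*(5 + M) (f(M) = (M + 5)*M = (5 + M)*M = M*(5 + M))
(-14 + f(z(-4, -1)))*146 = (-14 + 7*(5 + 7))*146 = (-14 + 7*12)*146 = (-14 + 84)*146 = 70*146 = 10220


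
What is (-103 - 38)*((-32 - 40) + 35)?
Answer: 5217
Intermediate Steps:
(-103 - 38)*((-32 - 40) + 35) = -141*(-72 + 35) = -141*(-37) = 5217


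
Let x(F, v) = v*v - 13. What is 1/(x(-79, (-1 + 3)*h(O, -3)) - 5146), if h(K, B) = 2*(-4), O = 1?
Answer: -1/4903 ≈ -0.00020396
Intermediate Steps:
h(K, B) = -8
x(F, v) = -13 + v**2 (x(F, v) = v**2 - 13 = -13 + v**2)
1/(x(-79, (-1 + 3)*h(O, -3)) - 5146) = 1/((-13 + ((-1 + 3)*(-8))**2) - 5146) = 1/((-13 + (2*(-8))**2) - 5146) = 1/((-13 + (-16)**2) - 5146) = 1/((-13 + 256) - 5146) = 1/(243 - 5146) = 1/(-4903) = -1/4903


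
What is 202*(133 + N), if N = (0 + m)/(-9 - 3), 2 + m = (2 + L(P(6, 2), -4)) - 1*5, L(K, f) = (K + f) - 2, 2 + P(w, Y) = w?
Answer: 161903/6 ≈ 26984.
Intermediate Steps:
P(w, Y) = -2 + w
L(K, f) = -2 + K + f
m = -7 (m = -2 + ((2 + (-2 + (-2 + 6) - 4)) - 1*5) = -2 + ((2 + (-2 + 4 - 4)) - 5) = -2 + ((2 - 2) - 5) = -2 + (0 - 5) = -2 - 5 = -7)
N = 7/12 (N = (0 - 7)/(-9 - 3) = -7/(-12) = -1/12*(-7) = 7/12 ≈ 0.58333)
202*(133 + N) = 202*(133 + 7/12) = 202*(1603/12) = 161903/6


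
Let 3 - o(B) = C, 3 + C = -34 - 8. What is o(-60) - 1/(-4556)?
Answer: 218689/4556 ≈ 48.000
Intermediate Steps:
C = -45 (C = -3 + (-34 - 8) = -3 - 42 = -45)
o(B) = 48 (o(B) = 3 - 1*(-45) = 3 + 45 = 48)
o(-60) - 1/(-4556) = 48 - 1/(-4556) = 48 - 1*(-1/4556) = 48 + 1/4556 = 218689/4556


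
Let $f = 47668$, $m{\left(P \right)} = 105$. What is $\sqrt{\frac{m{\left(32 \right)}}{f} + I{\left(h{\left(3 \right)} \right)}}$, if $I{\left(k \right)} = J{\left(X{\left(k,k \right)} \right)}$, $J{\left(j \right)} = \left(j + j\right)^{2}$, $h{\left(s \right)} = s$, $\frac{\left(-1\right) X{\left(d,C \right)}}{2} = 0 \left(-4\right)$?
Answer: $\frac{\sqrt{1251285}}{23834} \approx 0.046933$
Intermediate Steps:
$X{\left(d,C \right)} = 0$ ($X{\left(d,C \right)} = - 2 \cdot 0 \left(-4\right) = \left(-2\right) 0 = 0$)
$J{\left(j \right)} = 4 j^{2}$ ($J{\left(j \right)} = \left(2 j\right)^{2} = 4 j^{2}$)
$I{\left(k \right)} = 0$ ($I{\left(k \right)} = 4 \cdot 0^{2} = 4 \cdot 0 = 0$)
$\sqrt{\frac{m{\left(32 \right)}}{f} + I{\left(h{\left(3 \right)} \right)}} = \sqrt{\frac{105}{47668} + 0} = \sqrt{\frac{105}{47668}} = \frac{\sqrt{1251285}}{23834}$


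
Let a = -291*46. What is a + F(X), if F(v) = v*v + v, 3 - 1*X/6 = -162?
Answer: 967704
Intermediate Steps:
X = 990 (X = 18 - 6*(-162) = 18 + 972 = 990)
F(v) = v + v² (F(v) = v² + v = v + v²)
a = -13386
a + F(X) = -13386 + 990*(1 + 990) = -13386 + 990*991 = -13386 + 981090 = 967704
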